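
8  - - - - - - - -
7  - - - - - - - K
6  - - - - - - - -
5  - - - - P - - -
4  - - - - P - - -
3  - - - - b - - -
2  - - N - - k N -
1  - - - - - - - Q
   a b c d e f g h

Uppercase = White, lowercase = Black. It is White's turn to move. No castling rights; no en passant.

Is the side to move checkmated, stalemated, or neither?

White to move; white king on h7.
In check: no.
Legal moves for White include: Kh8, Kg8, Kg7, Kg6, Nh4, Nf4, Ngxe3, Nge1, Nd4, Nb4, Ncxe3, Na3, Nce1, Na1, Qh6, Qh5, Qh4+, Qh3, ... (list truncated; more exist).
White has legal moves and is not in check → neither.

neither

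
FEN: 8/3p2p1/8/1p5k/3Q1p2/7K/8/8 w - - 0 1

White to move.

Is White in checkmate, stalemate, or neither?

neither

White to move; white king on h3.
In check: no.
Legal moves for White include: Qxg7, Qxd7, Qa7, Qf6, Qd6, Qb6, Qe5+, Qd5+, Qc5+, Qxf4, Qe4, Qc4, Qb4, Qa4, Qe3, Qd3, Qc3, Qf2, ... (list truncated; more exist).
White has legal moves and is not in check → neither.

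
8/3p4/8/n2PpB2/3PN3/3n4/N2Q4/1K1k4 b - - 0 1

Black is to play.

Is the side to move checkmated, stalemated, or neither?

checkmate

Black to move; black king on d1.
In check: yes, from the white queen on d2.
King squares — c1: attacked by Kb1; e1: attacked by Qd2; c2: attacked by Kb1; d2: attacked by Ne4; e2: attacked by Qd2.
Legal moves for Black: none.
In check with no legal moves → checkmate.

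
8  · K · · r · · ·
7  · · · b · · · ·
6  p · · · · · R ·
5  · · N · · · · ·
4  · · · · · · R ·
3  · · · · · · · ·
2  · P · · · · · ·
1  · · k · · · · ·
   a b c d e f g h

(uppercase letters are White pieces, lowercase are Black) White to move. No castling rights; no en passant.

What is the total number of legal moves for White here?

3

White to move; king on b8.
In check: yes, from the black rook on e8.
Legal moves: Kc7, Kb7, Ka7.
Count: 3.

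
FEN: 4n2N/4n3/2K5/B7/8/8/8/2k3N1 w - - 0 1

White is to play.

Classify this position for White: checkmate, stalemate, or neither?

White to move; white king on c6.
In check: yes, from the black knight on e7.
King squares — b5: available; c5: available; d5: attacked by Ne7; b6: available; d6: attacked by Ne8; b7: available; c7: attacked by Ne8; d7: available.
Legal moves for White: Kd7, Kb7, Kb6, Kc5, Kb5.
White is in check but has 5 legal moves → neither.

neither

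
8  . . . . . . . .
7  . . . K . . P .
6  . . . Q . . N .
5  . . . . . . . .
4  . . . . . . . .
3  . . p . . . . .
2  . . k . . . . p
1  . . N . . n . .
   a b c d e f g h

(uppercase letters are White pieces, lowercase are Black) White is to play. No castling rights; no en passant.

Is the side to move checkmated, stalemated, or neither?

neither

White to move; white king on d7.
In check: no.
Legal moves for White include: Ke8, Kd8, Kc8, Ke7, Kc7, Ke6, Kc6, Nh8, Nf8, Ne7, Ne5, Nh4, Nf4, Qf8, Qb8, Qe7, Qc7, Qf6, ... (list truncated; more exist).
White has legal moves and is not in check → neither.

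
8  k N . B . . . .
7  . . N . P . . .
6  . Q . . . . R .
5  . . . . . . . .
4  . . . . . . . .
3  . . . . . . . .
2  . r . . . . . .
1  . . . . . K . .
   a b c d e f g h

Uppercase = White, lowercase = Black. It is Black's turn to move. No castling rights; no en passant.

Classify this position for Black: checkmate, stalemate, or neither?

Black to move; black king on a8.
In check: yes, from the white knight on c7.
King squares — a7: attacked by Qb6; b7: attacked by Qb6; b8: attacked by Qb6.
Legal moves for Black: none.
In check with no legal moves → checkmate.

checkmate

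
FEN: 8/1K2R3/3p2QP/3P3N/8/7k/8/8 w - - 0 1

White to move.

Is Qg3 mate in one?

After Qg3: black king on h3; in check: yes, from the white queen on g3.
King squares — g2: attacked by Qg3; h2: attacked by Qg3; g3: attacked by Nh5; g4: attacked by Qg3; h4: attacked by Qg3.
Black has no legal moves → checkmate.

yes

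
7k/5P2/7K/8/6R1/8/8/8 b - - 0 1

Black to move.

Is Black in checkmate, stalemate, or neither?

stalemate

Black to move; black king on h8.
In check: no.
King squares — g7: attacked by Rg4; h7: attacked by Kh6; g8: attacked by Rg4.
Legal moves for Black: none.
Not in check and no legal moves → stalemate.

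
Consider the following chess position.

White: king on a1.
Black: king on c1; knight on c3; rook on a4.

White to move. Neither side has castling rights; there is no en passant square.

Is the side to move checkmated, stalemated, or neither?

White to move; white king on a1.
In check: yes, from the black rook on a4.
King squares — b1: attacked by Kc1; a2: attacked by Nc3; b2: attacked by Kc1.
Legal moves for White: none.
In check with no legal moves → checkmate.

checkmate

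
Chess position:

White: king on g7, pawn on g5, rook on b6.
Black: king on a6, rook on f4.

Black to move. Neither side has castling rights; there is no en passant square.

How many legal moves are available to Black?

3

Black to move; king on a6.
In check: yes, from the white rook on b6.
Legal moves: Ka7, Kxb6, Ka5.
Count: 3.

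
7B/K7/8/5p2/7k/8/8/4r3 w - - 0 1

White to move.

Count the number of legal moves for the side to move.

12

White to move; king on a7.
In check: no.
Legal moves: Bg7, Bf6+, Be5, Bd4, Bc3, Bb2, Ba1, Kb8, Ka8, Kb7, Kb6, Ka6.
Count: 12.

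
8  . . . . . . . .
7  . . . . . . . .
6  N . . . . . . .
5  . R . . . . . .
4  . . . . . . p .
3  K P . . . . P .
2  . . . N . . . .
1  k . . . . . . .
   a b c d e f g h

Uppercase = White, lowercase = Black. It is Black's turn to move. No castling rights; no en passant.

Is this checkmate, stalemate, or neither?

stalemate

Black to move; black king on a1.
In check: no.
King squares — b1: attacked by Nd2; a2: attacked by Ka3; b2: attacked by Ka3.
Legal moves for Black: none.
Not in check and no legal moves → stalemate.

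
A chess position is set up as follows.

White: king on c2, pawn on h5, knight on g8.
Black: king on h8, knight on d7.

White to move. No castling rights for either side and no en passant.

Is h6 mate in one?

no

After h6: black king on h8; in check: no.
Black is not in check, so this cannot be checkmate.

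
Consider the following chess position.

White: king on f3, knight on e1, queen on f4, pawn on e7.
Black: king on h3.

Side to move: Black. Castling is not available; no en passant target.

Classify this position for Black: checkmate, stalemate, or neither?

stalemate

Black to move; black king on h3.
In check: no.
King squares — g2: attacked by Ne1; h2: attacked by Qf4; g3: attacked by Kf3; g4: attacked by Kf3; h4: attacked by Qf4.
Legal moves for Black: none.
Not in check and no legal moves → stalemate.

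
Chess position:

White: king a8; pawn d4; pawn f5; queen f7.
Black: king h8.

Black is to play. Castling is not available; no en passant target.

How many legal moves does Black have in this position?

0

Black to move; king on h8.
In check: no.
Legal moves: none.
Count: 0.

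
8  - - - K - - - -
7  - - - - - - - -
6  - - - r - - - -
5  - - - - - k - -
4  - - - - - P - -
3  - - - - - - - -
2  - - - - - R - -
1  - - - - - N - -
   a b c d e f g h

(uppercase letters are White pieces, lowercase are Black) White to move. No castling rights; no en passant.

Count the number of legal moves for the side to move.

White to move; king on d8.
In check: yes, from the black rook on d6.
Legal moves: Ke8, Kc8, Ke7, Kc7.
Count: 4.

4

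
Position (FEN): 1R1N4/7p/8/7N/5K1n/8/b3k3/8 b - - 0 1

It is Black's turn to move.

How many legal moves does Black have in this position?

Black to move; king on e2.
In check: no.
Legal moves: Ng6+, Nf5, Nf3, Ng2+, Kd3, Kf2, Kd2, Kf1, Ke1, Kd1, Bg8, Bf7, Be6, Bd5, Bc4, Bb3, Bb1, h6.
Count: 18.

18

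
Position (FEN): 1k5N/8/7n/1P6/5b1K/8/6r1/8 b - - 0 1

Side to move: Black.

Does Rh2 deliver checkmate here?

After Rh2: white king on h4; in check: yes, from the black rook on h2.
King squares — g3: attacked by Bf4; h3: attacked by Rh2; g4: attacked by Nh6; g5: attacked by Bf4; h5: attacked by Rh2.
White has no legal moves → checkmate.

yes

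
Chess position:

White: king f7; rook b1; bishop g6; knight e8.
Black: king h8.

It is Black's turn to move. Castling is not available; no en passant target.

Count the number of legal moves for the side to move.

0

Black to move; king on h8.
In check: no.
Legal moves: none.
Count: 0.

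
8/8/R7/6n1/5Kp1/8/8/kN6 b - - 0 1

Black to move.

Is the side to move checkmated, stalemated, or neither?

neither

Black to move; black king on a1.
In check: yes, from the white rook on a6.
Legal moves for Black: Kb2, Kxb1.
Black is in check but has 2 legal moves → neither.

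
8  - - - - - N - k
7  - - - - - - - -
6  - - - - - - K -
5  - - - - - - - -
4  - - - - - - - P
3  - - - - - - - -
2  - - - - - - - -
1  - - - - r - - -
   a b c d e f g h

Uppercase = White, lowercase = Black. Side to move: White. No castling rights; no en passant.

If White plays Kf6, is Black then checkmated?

no

After Kf6: black king on h8; in check: no.
Black is not in check, so this cannot be checkmate.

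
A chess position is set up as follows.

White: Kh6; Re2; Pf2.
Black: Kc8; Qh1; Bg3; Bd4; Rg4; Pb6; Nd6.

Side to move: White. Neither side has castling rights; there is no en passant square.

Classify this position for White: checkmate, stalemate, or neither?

White to move; white king on h6.
In check: yes, from the black queen on h1.
King squares — g5: attacked by Rg4; h5: attacked by Qh1; g6: attacked by Rg4; g7: attacked by Bd4; h7: attacked by Qh1.
Legal moves for White: none.
In check with no legal moves → checkmate.

checkmate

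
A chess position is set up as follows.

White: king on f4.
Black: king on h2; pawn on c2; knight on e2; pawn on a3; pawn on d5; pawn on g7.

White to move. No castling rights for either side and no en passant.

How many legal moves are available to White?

6

White to move; king on f4.
In check: yes, from the black knight on e2.
Legal moves: Kg5, Kf5, Ke5, Kg4, Kf3, Ke3.
Count: 6.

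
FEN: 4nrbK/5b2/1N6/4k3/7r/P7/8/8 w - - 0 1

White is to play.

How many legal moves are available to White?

0

White to move; king on h8.
In check: yes, from the black rook on h4.
Legal moves: none.
Count: 0.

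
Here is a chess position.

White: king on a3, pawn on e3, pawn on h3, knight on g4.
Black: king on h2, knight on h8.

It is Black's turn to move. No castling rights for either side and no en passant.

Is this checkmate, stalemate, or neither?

neither

Black to move; black king on h2.
In check: yes, from the white knight on g4.
King squares — g1: available; h1: available; g2: available; g3: available; h3: available.
Legal moves for Black: Kxh3, Kg3, Kg2, Kh1, Kg1.
Black is in check but has 5 legal moves → neither.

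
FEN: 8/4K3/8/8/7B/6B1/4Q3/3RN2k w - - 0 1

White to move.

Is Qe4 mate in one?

no

After Qe4: black king on h1; in check: yes, from the white queen on e4.
Black has 1 legal reply: Kg1.
In check but a legal move exists → not checkmate.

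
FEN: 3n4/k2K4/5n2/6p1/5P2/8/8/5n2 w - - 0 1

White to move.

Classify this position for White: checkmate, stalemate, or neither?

White to move; white king on d7.
In check: yes, from the black knight on f6.
King squares — c6: attacked by Nd8; d6: available; e6: attacked by Nd8; c7: available; e7: available; c8: available; d8: available; e8: attacked by Nf6.
Legal moves for White: Kxd8, Kc8, Ke7, Kc7, Kd6.
White is in check but has 5 legal moves → neither.

neither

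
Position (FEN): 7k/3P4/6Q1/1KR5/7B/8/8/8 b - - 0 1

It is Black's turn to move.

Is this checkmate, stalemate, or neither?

stalemate

Black to move; black king on h8.
In check: no.
King squares — g7: attacked by Qg6; h7: attacked by Qg6; g8: attacked by Qg6.
Legal moves for Black: none.
Not in check and no legal moves → stalemate.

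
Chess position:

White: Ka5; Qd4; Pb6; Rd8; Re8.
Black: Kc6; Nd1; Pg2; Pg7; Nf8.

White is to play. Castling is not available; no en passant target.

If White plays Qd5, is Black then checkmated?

yes

After Qd5: black king on c6; in check: yes, from the white queen on d5.
King squares — b5: attacked by Ka5; c5: attacked by Qd5; d5: attacked by Rd8; b6: attacked by Ka5; d6: attacked by Qd5; b7: attacked by Qd5; c7: attacked by Pb6; d7: attacked by Qd5.
Black has no legal moves → checkmate.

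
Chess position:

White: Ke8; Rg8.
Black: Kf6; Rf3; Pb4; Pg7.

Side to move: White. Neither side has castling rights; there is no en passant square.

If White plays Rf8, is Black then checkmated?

no

After Rf8: black king on f6; in check: yes, from the white rook on f8.
Black has 4 legal replies: Kg6, Ke6, Kg5, Ke5.
In check but a legal move exists → not checkmate.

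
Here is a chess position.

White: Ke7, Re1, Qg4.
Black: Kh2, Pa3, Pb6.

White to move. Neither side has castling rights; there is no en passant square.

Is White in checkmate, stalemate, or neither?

neither

White to move; white king on e7.
In check: no.
Legal moves for White include: Kf8, Ke8, Kd8, Kf7, Kd7, Kf6, Ke6, Kd6, Qg8, Qc8, Qg7, Qd7, Qg6, Qe6, Qh5+, Qg5, Qf5, Qh4+, ... (list truncated; more exist).
White has legal moves and is not in check → neither.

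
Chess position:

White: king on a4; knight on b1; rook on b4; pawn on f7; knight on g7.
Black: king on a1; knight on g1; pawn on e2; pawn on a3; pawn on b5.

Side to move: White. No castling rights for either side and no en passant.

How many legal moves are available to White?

White to move; king on a4.
In check: yes, from the black pawn on b5.
Legal moves: Kxb5, Ka5, Kb3, Kxa3, Rxb5.
Count: 5.

5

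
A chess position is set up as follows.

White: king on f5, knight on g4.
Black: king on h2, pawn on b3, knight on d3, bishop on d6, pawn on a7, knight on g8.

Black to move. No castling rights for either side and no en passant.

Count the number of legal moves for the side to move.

Black to move; king on h2.
In check: yes, from the white knight on g4.
Legal moves: Kh3, Kg3, Kg2, Kh1, Kg1.
Count: 5.

5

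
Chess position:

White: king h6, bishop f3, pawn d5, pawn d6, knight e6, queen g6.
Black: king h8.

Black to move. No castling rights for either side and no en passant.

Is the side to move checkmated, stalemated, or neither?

stalemate

Black to move; black king on h8.
In check: no.
King squares — g7: attacked by Ne6; h7: attacked by Qg6; g8: attacked by Qg6.
Legal moves for Black: none.
Not in check and no legal moves → stalemate.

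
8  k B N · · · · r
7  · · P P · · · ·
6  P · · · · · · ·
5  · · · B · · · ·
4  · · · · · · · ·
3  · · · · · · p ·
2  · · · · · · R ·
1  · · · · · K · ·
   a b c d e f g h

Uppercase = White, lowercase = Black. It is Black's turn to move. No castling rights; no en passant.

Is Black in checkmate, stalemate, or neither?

Black to move; black king on a8.
In check: yes, from the white bishop on d5.
King squares — a7: attacked by Bb8; b7: attacked by Bd5; b8: attacked by Pc7.
Legal moves for Black: none.
In check with no legal moves → checkmate.

checkmate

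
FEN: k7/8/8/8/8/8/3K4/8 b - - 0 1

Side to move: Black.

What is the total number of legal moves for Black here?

Black to move; king on a8.
In check: no.
Legal moves: Kb8, Kb7, Ka7.
Count: 3.

3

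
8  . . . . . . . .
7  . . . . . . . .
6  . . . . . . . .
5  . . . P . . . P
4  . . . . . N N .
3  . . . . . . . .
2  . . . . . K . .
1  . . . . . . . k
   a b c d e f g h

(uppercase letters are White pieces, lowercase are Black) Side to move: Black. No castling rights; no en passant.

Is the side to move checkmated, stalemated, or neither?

Black to move; black king on h1.
In check: no.
King squares — g1: attacked by Kf2; g2: attacked by Kf2; h2: attacked by Ng4.
Legal moves for Black: none.
Not in check and no legal moves → stalemate.

stalemate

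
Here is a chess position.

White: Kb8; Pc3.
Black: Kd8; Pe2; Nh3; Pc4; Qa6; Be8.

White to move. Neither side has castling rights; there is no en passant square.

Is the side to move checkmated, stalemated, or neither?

White to move; white king on b8.
In check: no.
King squares — a7: attacked by Qa6; b7: attacked by Qa6; c7: attacked by Kd8; a8: attacked by Qa6; c8: attacked by Qa6.
Legal moves for White: none.
Not in check and no legal moves → stalemate.

stalemate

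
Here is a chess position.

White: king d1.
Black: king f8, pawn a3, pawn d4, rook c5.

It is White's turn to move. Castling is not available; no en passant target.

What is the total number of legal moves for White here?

White to move; king on d1.
In check: no.
Legal moves: Ke2, Kd2, Ke1.
Count: 3.

3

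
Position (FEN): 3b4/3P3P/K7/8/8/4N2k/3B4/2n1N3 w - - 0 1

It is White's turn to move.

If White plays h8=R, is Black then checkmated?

no

After h8=R: black king on h3; in check: yes, from the white rook on h8.
Black has 2 legal replies: Kg3, Bh4.
In check but a legal move exists → not checkmate.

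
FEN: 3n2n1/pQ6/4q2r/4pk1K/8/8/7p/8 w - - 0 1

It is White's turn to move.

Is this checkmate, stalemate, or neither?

checkmate

White to move; white king on h5.
In check: yes, from the black rook on h6.
King squares — g4: attacked by Kf5; h4: attacked by Rh6; g5: attacked by Kf5; g6: attacked by Kf5; h6: attacked by Qe6.
Legal moves for White: none.
In check with no legal moves → checkmate.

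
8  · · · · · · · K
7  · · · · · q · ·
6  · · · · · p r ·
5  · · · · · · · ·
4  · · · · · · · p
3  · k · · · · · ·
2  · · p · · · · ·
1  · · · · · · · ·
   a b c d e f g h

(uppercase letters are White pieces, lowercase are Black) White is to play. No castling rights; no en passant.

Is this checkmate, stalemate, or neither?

stalemate

White to move; white king on h8.
In check: no.
King squares — g7: attacked by Rg6; h7: attacked by Qf7; g8: attacked by Rg6.
Legal moves for White: none.
Not in check and no legal moves → stalemate.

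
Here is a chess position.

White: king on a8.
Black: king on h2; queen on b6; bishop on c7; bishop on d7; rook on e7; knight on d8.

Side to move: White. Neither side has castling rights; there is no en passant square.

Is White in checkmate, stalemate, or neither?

White to move; white king on a8.
In check: no.
King squares — a7: attacked by Qb6; b7: attacked by Qb6; b8: attacked by Qb6.
Legal moves for White: none.
Not in check and no legal moves → stalemate.

stalemate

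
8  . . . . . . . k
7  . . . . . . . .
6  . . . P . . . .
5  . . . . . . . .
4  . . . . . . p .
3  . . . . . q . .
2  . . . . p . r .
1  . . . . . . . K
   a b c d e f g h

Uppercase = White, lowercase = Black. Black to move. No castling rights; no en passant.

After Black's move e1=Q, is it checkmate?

After e1=Q: white king on h1; in check: yes, from the black queen on e1.
King squares — g1: attacked by Qe1; g2: attacked by Qf3; h2: attacked by Rg2.
White has no legal moves → checkmate.

yes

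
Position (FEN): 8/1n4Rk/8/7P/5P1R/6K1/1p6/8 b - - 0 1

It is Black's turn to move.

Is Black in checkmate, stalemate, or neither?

Black to move; black king on h7.
In check: yes, from the white rook on g7.
Legal moves for Black: Kh8, Kxg7, Kh6.
Black is in check but has 3 legal moves → neither.

neither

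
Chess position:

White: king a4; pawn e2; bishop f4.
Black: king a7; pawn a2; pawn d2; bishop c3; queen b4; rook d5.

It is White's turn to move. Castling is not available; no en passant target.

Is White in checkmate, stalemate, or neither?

White to move; white king on a4.
In check: yes, from the black queen on b4.
King squares — a3: attacked by Qb4; b3: attacked by Qb4; b4: attacked by Bc3; a5: attacked by Qb4; b5: attacked by Qb4.
Legal moves for White: none.
In check with no legal moves → checkmate.

checkmate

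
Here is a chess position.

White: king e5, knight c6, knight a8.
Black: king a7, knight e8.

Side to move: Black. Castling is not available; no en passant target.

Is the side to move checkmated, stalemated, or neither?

Black to move; black king on a7.
In check: yes, from the white knight on c6.
Legal moves for Black: Kxa8, Kb7, Ka6.
Black is in check but has 3 legal moves → neither.

neither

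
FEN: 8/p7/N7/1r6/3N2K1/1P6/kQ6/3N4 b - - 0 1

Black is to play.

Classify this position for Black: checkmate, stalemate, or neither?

Black to move; black king on a2.
In check: yes, from the white queen on b2.
King squares — a1: attacked by Qb2; b1: attacked by Qb2; b2: attacked by Nd1; a3: attacked by Qb2; b3: attacked by Qb2.
Legal moves for Black: none.
In check with no legal moves → checkmate.

checkmate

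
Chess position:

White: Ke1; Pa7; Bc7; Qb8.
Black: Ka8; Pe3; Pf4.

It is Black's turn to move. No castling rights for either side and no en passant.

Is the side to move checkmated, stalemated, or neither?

checkmate

Black to move; black king on a8.
In check: yes, from the white queen on b8.
King squares — a7: attacked by Qb8; b7: attacked by Qb8; b8: attacked by Pa7.
Legal moves for Black: none.
In check with no legal moves → checkmate.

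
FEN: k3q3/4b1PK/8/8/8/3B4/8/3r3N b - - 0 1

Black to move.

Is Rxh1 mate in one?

yes

After Rxh1: white king on h7; in check: yes, from the black rook on h1.
King squares — g6: attacked by Qe8; h6: attacked by Rh1; g7: own pawn; g8: attacked by Qe8; h8: attacked by Rh1.
White has no legal moves → checkmate.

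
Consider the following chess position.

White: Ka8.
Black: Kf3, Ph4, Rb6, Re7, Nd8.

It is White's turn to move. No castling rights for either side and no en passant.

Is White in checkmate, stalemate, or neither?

White to move; white king on a8.
In check: no.
King squares — a7: attacked by Re7; b7: attacked by Rb6; b8: attacked by Rb6.
Legal moves for White: none.
Not in check and no legal moves → stalemate.

stalemate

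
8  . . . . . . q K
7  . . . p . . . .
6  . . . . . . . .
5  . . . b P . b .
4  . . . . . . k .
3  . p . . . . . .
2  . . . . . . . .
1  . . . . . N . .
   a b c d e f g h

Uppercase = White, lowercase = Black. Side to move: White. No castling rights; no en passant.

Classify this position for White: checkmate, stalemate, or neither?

checkmate

White to move; white king on h8.
In check: yes, from the black queen on g8.
King squares — g7: attacked by Qg8; h7: attacked by Qg8; g8: attacked by Bd5.
Legal moves for White: none.
In check with no legal moves → checkmate.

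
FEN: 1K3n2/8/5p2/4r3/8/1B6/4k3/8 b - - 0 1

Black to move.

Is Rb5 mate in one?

After Rb5: white king on b8; in check: yes, from the black rook on b5.
White has 4 legal replies: Kc8, Ka8, Kc7, Ka7.
In check but a legal move exists → not checkmate.

no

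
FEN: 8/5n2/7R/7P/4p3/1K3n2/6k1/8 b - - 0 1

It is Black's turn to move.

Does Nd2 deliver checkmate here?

no

After Nd2: white king on b3; in check: yes, from the black knight on d2.
White has 7 legal replies: Kb4, Ka4, Kc3, Ka3, Kc2, Kb2, Ka2.
In check but a legal move exists → not checkmate.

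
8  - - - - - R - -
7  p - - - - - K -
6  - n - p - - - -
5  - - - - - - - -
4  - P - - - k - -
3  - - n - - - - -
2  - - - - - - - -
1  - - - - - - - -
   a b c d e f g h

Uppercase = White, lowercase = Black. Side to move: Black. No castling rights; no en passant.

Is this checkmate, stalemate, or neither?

neither

Black to move; black king on f4.
In check: yes, from the white rook on f8.
Legal moves for Black: Kg5, Ke5, Kg4, Ke4, Kg3, Ke3.
Black is in check but has 6 legal moves → neither.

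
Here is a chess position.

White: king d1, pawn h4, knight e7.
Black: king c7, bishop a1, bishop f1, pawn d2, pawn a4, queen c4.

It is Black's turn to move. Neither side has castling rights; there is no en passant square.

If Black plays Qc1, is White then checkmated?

After Qc1: white king on d1; in check: yes, from the black queen on c1.
King squares — c1: attacked by Pd2; e1: attacked by Qc1; c2: attacked by Qc1; d2: attacked by Qc1; e2: attacked by Bf1.
White has no legal moves → checkmate.

yes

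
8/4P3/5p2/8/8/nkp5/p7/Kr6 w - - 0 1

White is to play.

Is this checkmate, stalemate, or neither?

White to move; white king on a1.
In check: yes, from the black rook on b1.
King squares — b1: attacked by Pa2; a2: attacked by Kb3; b2: attacked by Rb1.
Legal moves for White: none.
In check with no legal moves → checkmate.

checkmate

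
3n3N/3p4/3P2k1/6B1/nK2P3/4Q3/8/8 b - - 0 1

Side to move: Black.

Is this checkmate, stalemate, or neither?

Black to move; black king on g6.
In check: yes, from the white knight on h8.
King squares — f5: attacked by Pe4; g5: attacked by Qe3; h5: available; f6: attacked by Bg5; h6: attacked by Bg5; f7: attacked by Nh8; g7: available; h7: available.
Legal moves for Black: Kh7, Kg7, Kh5.
Black is in check but has 3 legal moves → neither.

neither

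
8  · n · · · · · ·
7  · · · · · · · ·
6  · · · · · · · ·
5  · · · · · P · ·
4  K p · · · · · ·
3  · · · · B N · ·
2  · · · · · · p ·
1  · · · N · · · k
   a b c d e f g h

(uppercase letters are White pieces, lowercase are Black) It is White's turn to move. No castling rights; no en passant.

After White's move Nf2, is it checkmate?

yes

After Nf2: black king on h1; in check: yes, from the white knight on f2.
King squares — g1: attacked by Nf3; g2: own pawn; h2: attacked by Nf3.
Black has no legal moves → checkmate.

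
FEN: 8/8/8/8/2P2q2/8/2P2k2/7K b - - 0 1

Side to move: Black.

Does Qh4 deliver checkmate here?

yes

After Qh4: white king on h1; in check: yes, from the black queen on h4.
King squares — g1: attacked by Kf2; g2: attacked by Kf2; h2: attacked by Qh4.
White has no legal moves → checkmate.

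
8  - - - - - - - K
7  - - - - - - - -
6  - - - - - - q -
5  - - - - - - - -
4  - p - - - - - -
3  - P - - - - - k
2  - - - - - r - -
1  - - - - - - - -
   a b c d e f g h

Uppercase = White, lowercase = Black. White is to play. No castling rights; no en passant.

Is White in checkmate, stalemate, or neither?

White to move; white king on h8.
In check: no.
King squares — g7: attacked by Qg6; h7: attacked by Qg6; g8: attacked by Qg6.
Legal moves for White: none.
Not in check and no legal moves → stalemate.

stalemate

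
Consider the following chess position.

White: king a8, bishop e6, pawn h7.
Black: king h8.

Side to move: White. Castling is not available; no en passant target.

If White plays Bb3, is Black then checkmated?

After Bb3: black king on h8; in check: no.
Black is not in check, so this cannot be checkmate.

no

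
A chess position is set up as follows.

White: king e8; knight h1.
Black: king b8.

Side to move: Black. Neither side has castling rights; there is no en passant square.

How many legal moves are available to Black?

Black to move; king on b8.
In check: no.
Legal moves: Kc8, Ka8, Kc7, Kb7, Ka7.
Count: 5.

5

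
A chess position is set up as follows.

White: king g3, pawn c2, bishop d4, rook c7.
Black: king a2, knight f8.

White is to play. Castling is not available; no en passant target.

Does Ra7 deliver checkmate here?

no

After Ra7: black king on a2; in check: yes, from the white rook on a7.
Black has 1 legal reply: Kb1.
In check but a legal move exists → not checkmate.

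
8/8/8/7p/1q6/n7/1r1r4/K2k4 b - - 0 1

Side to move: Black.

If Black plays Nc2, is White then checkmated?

After Nc2: white king on a1; in check: yes, from the black knight on c2.
King squares — b1: attacked by Rb2; a2: attacked by Rb2; b2: attacked by Qb4.
White has no legal moves → checkmate.

yes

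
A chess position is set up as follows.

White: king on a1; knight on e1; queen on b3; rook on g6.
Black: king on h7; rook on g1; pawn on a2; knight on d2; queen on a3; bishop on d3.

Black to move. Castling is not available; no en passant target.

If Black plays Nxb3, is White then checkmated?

yes

After Nxb3: white king on a1; in check: yes, from the black knight on b3.
King squares — b1: attacked by Pa2; a2: attacked by Qa3; b2: attacked by Qa3.
White has no legal moves → checkmate.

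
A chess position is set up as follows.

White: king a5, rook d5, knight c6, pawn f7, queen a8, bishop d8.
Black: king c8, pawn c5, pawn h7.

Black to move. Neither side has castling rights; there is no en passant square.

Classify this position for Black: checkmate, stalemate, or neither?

Black to move; black king on c8.
In check: yes, from the white queen on a8.
King squares — b7: attacked by Qa8; c7: attacked by Bd8; d7: attacked by Rd5; b8: attacked by Nc6; d8: attacked by Rd5.
Legal moves for Black: none.
In check with no legal moves → checkmate.

checkmate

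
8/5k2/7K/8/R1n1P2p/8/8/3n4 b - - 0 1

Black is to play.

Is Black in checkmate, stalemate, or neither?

Black to move; black king on f7.
In check: no.
Legal moves for Black include: Kg8, Kf8, Ke8, Ke7, Kf6, Ke6, Nd6, Nb6, Ne5, Na5, Nce3, Na3, Nd2, Ncb2, Nde3, Nc3, Nf2, Ndb2, ... (list truncated; more exist).
Black has legal moves and is not in check → neither.

neither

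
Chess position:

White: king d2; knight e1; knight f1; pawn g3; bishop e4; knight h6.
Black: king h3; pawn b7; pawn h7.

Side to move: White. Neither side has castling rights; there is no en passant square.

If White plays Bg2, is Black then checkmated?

After Bg2: black king on h3; in check: yes, from the white bishop on g2.
King squares — g2: attacked by Ne1; h2: attacked by Nf1; g3: attacked by Nf1; g4: attacked by Nh6; h4: attacked by Pg3.
Black has no legal moves → checkmate.

yes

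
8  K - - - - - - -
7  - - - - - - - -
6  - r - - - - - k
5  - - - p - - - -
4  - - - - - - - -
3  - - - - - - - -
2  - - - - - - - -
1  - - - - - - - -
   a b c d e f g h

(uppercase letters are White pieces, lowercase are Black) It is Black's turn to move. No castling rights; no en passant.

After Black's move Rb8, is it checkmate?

no

After Rb8: white king on a8; in check: yes, from the black rook on b8.
White has 2 legal replies: Kxb8, Ka7.
In check but a legal move exists → not checkmate.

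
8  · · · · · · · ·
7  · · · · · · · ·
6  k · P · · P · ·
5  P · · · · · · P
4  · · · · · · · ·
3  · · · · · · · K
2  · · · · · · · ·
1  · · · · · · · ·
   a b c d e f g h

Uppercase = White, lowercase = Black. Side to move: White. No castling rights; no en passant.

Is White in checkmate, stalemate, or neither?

neither

White to move; white king on h3.
In check: no.
Legal moves for White: Kh4, Kg4, Kg3, Kh2, Kg2, f7, c7, h6.
White has 8 legal moves and is not in check → neither.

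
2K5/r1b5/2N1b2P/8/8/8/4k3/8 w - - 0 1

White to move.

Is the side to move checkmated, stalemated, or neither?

checkmate

White to move; white king on c8.
In check: yes, from the black bishop on e6.
King squares — b7: attacked by Ra7; c7: attacked by Ra7; d7: attacked by Be6; b8: attacked by Bc7; d8: attacked by Bc7.
Legal moves for White: none.
In check with no legal moves → checkmate.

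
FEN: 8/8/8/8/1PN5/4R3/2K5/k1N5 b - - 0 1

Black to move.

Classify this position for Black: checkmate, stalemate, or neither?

stalemate

Black to move; black king on a1.
In check: no.
King squares — b1: attacked by Kc2; a2: attacked by Nc1; b2: attacked by Kc2.
Legal moves for Black: none.
Not in check and no legal moves → stalemate.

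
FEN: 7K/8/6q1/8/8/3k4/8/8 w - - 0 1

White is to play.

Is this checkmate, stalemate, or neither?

stalemate

White to move; white king on h8.
In check: no.
King squares — g7: attacked by Qg6; h7: attacked by Qg6; g8: attacked by Qg6.
Legal moves for White: none.
Not in check and no legal moves → stalemate.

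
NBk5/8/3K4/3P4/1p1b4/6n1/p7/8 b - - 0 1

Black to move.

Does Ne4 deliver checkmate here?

no

After Ne4: white king on d6; in check: yes, from the black knight on e4.
White has 3 legal replies: Ke7, Ke6, Kc6.
In check but a legal move exists → not checkmate.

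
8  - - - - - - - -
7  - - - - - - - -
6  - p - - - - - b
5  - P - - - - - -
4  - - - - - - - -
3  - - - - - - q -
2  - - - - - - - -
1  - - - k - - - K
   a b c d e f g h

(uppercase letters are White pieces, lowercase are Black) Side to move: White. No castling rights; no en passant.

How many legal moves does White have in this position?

0

White to move; king on h1.
In check: no.
Legal moves: none.
Count: 0.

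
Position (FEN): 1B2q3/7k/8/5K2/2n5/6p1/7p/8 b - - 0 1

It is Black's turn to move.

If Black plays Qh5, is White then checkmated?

After Qh5: white king on f5; in check: yes, from the black queen on h5.
White has 4 legal replies: Kf6, Ke6, Kf4, Ke4.
In check but a legal move exists → not checkmate.

no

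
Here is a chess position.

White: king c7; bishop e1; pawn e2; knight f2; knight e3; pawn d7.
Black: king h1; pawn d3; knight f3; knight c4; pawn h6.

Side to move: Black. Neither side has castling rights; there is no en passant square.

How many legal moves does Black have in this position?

2

Black to move; king on h1.
In check: yes, from the white knight on f2.
Legal moves: Kh2, Kg1.
Count: 2.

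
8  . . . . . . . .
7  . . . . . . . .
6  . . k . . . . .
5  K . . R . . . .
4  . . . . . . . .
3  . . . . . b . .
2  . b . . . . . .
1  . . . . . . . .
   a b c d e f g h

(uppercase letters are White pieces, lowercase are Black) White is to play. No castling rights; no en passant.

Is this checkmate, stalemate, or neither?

White to move; white king on a5.
In check: no.
Legal moves for White: Rd8, Rd7, Rd6+, Rh5, Rg5, Rf5, Re5, Rc5+, Rb5, Rd4, Rd3, Rd2, Rd1, Ka6, Kb4, Ka4.
White has 16 legal moves and is not in check → neither.

neither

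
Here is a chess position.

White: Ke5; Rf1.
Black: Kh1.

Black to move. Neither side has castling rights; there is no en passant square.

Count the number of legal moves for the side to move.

Black to move; king on h1.
In check: yes, from the white rook on f1.
Legal moves: Kh2, Kg2.
Count: 2.

2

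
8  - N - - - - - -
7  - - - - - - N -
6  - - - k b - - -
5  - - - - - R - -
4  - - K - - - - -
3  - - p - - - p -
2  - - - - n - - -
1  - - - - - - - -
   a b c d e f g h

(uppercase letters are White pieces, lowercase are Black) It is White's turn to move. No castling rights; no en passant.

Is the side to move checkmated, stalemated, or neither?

neither

White to move; white king on c4.
In check: yes, from the black bishop on e6.
Legal moves for White: Kb5, Kb4, Kd3, Nxe6, Rd5+.
White is in check but has 5 legal moves → neither.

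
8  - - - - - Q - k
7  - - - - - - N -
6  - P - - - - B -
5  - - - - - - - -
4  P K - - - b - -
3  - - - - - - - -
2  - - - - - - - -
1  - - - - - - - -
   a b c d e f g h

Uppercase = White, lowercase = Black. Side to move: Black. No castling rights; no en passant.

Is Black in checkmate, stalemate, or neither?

Black to move; black king on h8.
In check: yes, from the white queen on f8.
King squares — g7: attacked by Qf8; h7: attacked by Bg6; g8: attacked by Qf8.
Legal moves for Black: none.
In check with no legal moves → checkmate.

checkmate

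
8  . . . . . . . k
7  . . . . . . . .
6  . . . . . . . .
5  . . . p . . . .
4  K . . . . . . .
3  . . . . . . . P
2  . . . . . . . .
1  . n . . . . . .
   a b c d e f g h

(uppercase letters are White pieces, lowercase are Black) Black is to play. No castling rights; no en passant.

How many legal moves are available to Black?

Black to move; king on h8.
In check: no.
Legal moves: Kg8, Kh7, Kg7, Nc3+, Na3, Nd2, d4.
Count: 7.

7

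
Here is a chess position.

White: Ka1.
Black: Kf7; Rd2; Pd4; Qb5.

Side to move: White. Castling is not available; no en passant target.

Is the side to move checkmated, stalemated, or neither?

stalemate

White to move; white king on a1.
In check: no.
King squares — b1: attacked by Qb5; a2: attacked by Rd2; b2: attacked by Rd2.
Legal moves for White: none.
Not in check and no legal moves → stalemate.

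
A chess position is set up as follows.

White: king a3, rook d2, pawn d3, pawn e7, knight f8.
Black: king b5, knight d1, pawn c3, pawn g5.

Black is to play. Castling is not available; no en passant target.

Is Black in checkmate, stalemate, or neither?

Black to move; black king on b5.
In check: no.
Legal moves for Black: Kc6, Kb6, Ka6, Kc5, Ka5, Ne3, Nf2, Nb2, cxd2, g4, c2.
Black has 11 legal moves and is not in check → neither.

neither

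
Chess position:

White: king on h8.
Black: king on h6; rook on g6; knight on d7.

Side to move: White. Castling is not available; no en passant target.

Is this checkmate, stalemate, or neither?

stalemate

White to move; white king on h8.
In check: no.
King squares — g7: attacked by Rg6; h7: attacked by Kh6; g8: attacked by Rg6.
Legal moves for White: none.
Not in check and no legal moves → stalemate.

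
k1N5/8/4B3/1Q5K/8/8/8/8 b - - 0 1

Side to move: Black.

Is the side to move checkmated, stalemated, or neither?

stalemate

Black to move; black king on a8.
In check: no.
King squares — a7: attacked by Nc8; b7: attacked by Qb5; b8: attacked by Qb5.
Legal moves for Black: none.
Not in check and no legal moves → stalemate.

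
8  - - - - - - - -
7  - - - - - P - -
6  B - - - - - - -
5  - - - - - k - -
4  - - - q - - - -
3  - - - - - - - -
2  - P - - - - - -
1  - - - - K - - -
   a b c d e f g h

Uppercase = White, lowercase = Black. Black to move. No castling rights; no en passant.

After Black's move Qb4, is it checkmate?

no

After Qb4: white king on e1; in check: yes, from the black queen on b4.
White has 4 legal replies: Kf2, Ke2, Kf1, Kd1.
In check but a legal move exists → not checkmate.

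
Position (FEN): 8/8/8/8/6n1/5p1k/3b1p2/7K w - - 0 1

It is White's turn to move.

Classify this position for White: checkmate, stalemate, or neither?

White to move; white king on h1.
In check: no.
King squares — g1: attacked by Pf2; g2: attacked by Pf3; h2: attacked by Kh3.
Legal moves for White: none.
Not in check and no legal moves → stalemate.

stalemate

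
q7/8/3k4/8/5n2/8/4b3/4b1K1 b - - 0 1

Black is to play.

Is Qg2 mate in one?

yes

After Qg2: white king on g1; in check: yes, from the black queen on g2.
King squares — f1: attacked by Be2; h1: attacked by Qg2; f2: attacked by Be1; g2: attacked by Nf4; h2: attacked by Qg2.
White has no legal moves → checkmate.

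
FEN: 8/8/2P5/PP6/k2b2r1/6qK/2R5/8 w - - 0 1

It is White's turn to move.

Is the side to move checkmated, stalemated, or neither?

White to move; white king on h3.
In check: yes, from the black queen on g3.
King squares — g2: attacked by Qg3; h2: attacked by Qg3; g3: attacked by Rg4; g4: attacked by Qg3; h4: attacked by Qg3.
Legal moves for White: none.
In check with no legal moves → checkmate.

checkmate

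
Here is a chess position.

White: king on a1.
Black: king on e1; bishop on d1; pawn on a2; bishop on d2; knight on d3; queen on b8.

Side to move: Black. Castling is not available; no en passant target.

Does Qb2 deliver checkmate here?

yes

After Qb2: white king on a1; in check: yes, from the black queen on b2.
King squares — b1: attacked by Pa2; a2: attacked by Qb2; b2: attacked by Nd3.
White has no legal moves → checkmate.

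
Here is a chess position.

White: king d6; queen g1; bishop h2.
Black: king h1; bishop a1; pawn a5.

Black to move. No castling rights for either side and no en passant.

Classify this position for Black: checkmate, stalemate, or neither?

Black to move; black king on h1.
In check: yes, from the white queen on g1.
King squares — g1: attacked by Bh2; g2: attacked by Qg1; h2: attacked by Qg1.
Legal moves for Black: none.
In check with no legal moves → checkmate.

checkmate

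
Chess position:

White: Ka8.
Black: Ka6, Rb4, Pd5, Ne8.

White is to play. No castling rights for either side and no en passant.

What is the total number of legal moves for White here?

0

White to move; king on a8.
In check: no.
Legal moves: none.
Count: 0.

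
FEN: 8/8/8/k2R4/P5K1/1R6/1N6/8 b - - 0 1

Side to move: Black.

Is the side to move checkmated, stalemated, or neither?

Black to move; black king on a5.
In check: yes, from the white rook on d5.
Legal moves for Black: Ka6.
Black is in check but has 1 legal move → neither.

neither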